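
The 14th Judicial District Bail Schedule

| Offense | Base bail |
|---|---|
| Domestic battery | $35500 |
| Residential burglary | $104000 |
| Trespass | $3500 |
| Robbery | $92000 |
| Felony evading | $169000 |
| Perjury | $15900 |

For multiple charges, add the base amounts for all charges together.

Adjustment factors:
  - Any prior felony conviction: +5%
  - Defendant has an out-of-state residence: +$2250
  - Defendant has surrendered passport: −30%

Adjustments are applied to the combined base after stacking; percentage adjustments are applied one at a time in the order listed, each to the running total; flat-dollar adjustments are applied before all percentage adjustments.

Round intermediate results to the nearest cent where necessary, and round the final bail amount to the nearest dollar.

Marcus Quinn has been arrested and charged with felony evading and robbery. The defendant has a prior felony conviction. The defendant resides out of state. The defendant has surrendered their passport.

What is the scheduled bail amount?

$193489

Base amounts from the schedule: felony evading $169000; robbery $92000.
Stacking rule: sum of all bases. $169000 + $92000 = $261000.
Defendant has an out-of-state residence (+$2250 flat): $261000 + $2250 = $263250.
Any prior felony conviction (+5%): $263250 × 1.05 = $276412.50.
Defendant has surrendered passport (−30%): $276412.50 × 0.7 = $193488.75.
Rounded to the nearest dollar: $193489.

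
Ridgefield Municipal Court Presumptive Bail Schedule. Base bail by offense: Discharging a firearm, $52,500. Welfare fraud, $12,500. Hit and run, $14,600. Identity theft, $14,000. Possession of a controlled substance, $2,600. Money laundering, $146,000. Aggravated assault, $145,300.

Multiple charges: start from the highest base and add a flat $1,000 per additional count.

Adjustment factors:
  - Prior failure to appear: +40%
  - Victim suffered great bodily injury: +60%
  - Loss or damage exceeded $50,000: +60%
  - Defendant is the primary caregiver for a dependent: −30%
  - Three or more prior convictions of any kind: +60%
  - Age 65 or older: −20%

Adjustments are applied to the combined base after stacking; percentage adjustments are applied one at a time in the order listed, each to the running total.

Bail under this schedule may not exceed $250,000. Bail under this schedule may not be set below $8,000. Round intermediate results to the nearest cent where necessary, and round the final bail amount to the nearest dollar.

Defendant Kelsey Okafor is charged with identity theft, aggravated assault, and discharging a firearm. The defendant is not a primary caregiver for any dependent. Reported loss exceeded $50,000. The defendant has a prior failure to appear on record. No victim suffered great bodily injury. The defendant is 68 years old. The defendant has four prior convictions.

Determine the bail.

$250,000

Base amounts from the schedule: identity theft $14,000; aggravated assault $145,300; discharging a firearm $52,500.
Stacking rule: highest base plus $1,000 per additional charge. Highest is aggravated assault at $145,300; 2 additional charges → +$2,000. Combined base = $147,300.
Prior failure to appear (+40%): $147,300 × 1.4 = $206,220.
Loss or damage exceeded $50,000 (+60%): $206,220 × 1.6 = $329,952.
Three or more prior convictions of any kind (+60%): $329,952 × 1.6 = $527,923.20.
Age 65 or older (−20%): $527,923.20 × 0.8 = $422,338.56.
Result $422,338.56 exceeds the maximum of $250,000; bail is capped at $250,000.
$250,000 is at or above the $8,000 minimum.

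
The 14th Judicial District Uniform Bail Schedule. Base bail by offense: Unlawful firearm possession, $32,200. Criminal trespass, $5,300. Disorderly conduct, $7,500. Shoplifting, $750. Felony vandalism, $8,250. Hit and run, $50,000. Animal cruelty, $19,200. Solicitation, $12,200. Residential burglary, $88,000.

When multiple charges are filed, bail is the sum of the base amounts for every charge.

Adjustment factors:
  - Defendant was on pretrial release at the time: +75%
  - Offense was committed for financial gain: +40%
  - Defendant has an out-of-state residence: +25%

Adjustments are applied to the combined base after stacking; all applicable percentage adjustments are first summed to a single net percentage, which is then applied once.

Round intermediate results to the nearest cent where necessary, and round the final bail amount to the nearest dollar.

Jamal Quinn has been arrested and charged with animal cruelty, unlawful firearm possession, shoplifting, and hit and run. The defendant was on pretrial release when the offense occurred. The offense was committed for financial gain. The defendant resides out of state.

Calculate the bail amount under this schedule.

Base amounts from the schedule: animal cruelty $19,200; unlawful firearm possession $32,200; shoplifting $750; hit and run $50,000.
Stacking rule: sum of all bases. $19,200 + $32,200 + $750 + $50,000 = $102,150.
Net percentage adjustment: +75% +40% +25% = +140%. $102,150 × 2.4 = $245,160.

$245,160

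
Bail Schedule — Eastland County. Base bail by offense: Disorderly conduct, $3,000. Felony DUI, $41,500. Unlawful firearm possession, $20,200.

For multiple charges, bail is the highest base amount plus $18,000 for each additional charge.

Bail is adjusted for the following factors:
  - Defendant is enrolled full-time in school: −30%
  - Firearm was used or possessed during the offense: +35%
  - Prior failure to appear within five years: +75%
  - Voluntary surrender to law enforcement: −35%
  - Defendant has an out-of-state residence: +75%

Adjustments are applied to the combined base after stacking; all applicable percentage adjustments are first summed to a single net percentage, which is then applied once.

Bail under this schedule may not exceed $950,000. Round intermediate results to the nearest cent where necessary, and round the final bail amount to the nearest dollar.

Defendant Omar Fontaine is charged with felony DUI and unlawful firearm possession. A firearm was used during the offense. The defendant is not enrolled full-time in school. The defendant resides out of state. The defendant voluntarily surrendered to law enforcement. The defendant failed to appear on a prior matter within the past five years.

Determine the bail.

$148,750

Base amounts from the schedule: felony DUI $41,500; unlawful firearm possession $20,200.
Stacking rule: highest base plus $18,000 per additional charge. Highest is felony DUI at $41,500; 1 additional charge → +$18,000. Combined base = $59,500.
Net percentage adjustment: +35% +75% −35% +75% = +150%. $59,500 × 2.5 = $148,750.
$148,750 is within the $950,000 maximum.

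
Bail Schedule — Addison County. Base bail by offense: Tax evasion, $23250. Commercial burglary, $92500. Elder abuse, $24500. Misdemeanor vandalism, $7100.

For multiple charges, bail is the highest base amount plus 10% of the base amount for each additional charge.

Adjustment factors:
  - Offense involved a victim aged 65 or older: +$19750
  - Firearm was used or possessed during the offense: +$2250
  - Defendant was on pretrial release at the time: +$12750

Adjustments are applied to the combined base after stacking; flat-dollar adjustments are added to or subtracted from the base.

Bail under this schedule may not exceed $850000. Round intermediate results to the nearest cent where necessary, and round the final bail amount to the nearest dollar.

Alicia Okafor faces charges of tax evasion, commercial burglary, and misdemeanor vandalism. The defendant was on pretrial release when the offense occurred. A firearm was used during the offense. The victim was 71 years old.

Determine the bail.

$130285

Base amounts from the schedule: tax evasion $23250; commercial burglary $92500; misdemeanor vandalism $7100.
Stacking rule: highest base plus 10% of each additional charge. Highest is commercial burglary at $92500. Additional: $23250 × 10% = $2325; $7100 × 10% = $710. Combined base = $92500 + $3035 = $95535.
Offense involved a victim aged 65 or older (+$19750 flat): $95535 + $19750 = $115285.
Firearm was used or possessed during the offense (+$2250 flat): $115285 + $2250 = $117535.
Defendant was on pretrial release at the time (+$12750 flat): $117535 + $12750 = $130285.
$130285 is within the $850000 maximum.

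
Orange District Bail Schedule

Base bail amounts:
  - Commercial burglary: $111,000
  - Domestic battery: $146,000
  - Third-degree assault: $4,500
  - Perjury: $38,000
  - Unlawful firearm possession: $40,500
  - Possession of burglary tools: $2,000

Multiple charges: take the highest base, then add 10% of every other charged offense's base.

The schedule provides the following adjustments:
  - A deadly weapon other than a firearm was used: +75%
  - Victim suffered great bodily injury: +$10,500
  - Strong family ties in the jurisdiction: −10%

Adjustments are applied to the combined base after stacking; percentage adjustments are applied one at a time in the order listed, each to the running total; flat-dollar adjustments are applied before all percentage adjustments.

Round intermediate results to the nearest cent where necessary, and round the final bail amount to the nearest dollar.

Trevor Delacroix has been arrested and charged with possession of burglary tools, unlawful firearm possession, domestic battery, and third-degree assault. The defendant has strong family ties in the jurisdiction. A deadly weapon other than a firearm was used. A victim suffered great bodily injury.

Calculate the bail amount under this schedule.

$253,890

Base amounts from the schedule: possession of burglary tools $2,000; unlawful firearm possession $40,500; domestic battery $146,000; third-degree assault $4,500.
Stacking rule: highest base plus 10% of each additional charge. Highest is domestic battery at $146,000. Additional: $2,000 × 10% = $200; $40,500 × 10% = $4,050; $4,500 × 10% = $450. Combined base = $146,000 + $4,700 = $150,700.
Victim suffered great bodily injury (+$10,500 flat): $150,700 + $10,500 = $161,200.
A deadly weapon other than a firearm was used (+75%): $161,200 × 1.75 = $282,100.
Strong family ties in the jurisdiction (−10%): $282,100 × 0.9 = $253,890.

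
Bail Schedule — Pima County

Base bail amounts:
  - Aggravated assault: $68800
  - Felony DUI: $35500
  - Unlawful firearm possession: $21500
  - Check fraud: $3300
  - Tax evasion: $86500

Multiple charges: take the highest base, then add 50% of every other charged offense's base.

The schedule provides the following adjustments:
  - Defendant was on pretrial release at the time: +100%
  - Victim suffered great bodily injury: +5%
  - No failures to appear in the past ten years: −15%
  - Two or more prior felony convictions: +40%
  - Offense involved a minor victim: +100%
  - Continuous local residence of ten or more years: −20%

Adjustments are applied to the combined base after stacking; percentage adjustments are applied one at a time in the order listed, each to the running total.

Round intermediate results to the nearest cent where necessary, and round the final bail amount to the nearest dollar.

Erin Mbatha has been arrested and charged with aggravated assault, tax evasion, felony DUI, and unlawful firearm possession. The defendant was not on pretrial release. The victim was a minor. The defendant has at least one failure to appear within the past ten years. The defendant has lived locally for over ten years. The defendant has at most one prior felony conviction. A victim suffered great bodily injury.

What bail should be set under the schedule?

$250992

Base amounts from the schedule: aggravated assault $68800; tax evasion $86500; felony DUI $35500; unlawful firearm possession $21500.
Stacking rule: highest base plus 50% of each additional charge. Highest is tax evasion at $86500. Additional: $68800 × 50% = $34400; $35500 × 50% = $17750; $21500 × 50% = $10750. Combined base = $86500 + $62900 = $149400.
Victim suffered great bodily injury (+5%): $149400 × 1.05 = $156870.
Offense involved a minor victim (+100%): $156870 × 2 = $313740.
Continuous local residence of ten or more years (−20%): $313740 × 0.8 = $250992.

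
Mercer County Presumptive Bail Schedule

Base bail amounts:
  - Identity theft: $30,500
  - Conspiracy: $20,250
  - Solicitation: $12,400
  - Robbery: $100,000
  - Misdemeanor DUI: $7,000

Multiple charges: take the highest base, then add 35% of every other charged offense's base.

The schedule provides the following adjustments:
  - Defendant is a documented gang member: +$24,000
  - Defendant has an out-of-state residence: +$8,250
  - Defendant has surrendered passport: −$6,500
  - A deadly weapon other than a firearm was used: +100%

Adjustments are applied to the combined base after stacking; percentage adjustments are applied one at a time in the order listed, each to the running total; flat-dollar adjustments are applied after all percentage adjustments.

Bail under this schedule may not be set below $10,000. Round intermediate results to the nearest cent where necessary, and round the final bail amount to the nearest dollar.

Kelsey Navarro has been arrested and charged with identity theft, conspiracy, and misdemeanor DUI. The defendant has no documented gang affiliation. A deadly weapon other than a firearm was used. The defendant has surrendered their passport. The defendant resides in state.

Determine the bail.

$73,575

Base amounts from the schedule: identity theft $30,500; conspiracy $20,250; misdemeanor DUI $7,000.
Stacking rule: highest base plus 35% of each additional charge. Highest is identity theft at $30,500. Additional: $20,250 × 35% = $7,087.50; $7,000 × 35% = $2,450. Combined base = $30,500 + $9,537.50 = $40,037.50.
A deadly weapon other than a firearm was used (+100%): $40,037.50 × 2 = $80,075.
Defendant has surrendered passport (−$6,500 flat): $80,075 − $6,500 = $73,575.
$73,575 is at or above the $10,000 minimum.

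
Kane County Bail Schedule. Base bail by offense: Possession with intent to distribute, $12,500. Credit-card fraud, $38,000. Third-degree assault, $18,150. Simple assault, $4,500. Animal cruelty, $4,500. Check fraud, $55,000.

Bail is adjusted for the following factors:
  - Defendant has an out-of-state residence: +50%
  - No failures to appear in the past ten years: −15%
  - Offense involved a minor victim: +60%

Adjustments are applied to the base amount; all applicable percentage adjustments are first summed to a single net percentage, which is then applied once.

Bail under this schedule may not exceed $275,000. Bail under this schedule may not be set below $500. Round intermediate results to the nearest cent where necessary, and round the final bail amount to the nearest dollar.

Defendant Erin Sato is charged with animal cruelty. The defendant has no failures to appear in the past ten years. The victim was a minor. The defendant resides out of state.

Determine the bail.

Base amounts from the schedule: animal cruelty $4,500.
Single charge. Combined base = $4,500.
Net percentage adjustment: +50% −15% +60% = +95%. $4,500 × 1.95 = $8,775.
$8,775 is within the $275,000 maximum.
$8,775 is at or above the $500 minimum.

$8,775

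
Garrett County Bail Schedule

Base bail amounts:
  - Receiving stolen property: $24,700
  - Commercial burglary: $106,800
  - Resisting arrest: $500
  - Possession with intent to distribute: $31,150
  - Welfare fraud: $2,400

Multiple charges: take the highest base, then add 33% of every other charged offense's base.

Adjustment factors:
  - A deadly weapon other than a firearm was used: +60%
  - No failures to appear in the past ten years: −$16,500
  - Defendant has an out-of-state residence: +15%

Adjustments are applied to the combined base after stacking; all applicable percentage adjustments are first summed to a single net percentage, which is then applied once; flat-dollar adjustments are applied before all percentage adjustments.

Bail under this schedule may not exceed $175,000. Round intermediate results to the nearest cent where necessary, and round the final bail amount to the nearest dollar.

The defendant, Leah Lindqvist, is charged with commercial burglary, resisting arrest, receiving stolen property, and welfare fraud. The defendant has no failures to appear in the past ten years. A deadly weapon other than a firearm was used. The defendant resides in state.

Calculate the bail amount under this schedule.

Base amounts from the schedule: commercial burglary $106,800; resisting arrest $500; receiving stolen property $24,700; welfare fraud $2,400.
Stacking rule: highest base plus 33% of each additional charge. Highest is commercial burglary at $106,800. Additional: $500 × 33% = $165; $24,700 × 33% = $8,151; $2,400 × 33% = $792. Combined base = $106,800 + $9,108 = $115,908.
No failures to appear in the past ten years (−$16,500 flat): $115,908 − $16,500 = $99,408.
A deadly weapon other than a firearm was used (+60%): $99,408 × 1.6 = $159,052.80.
$159,052.80 is within the $175,000 maximum.
Rounded to the nearest dollar: $159,053.

$159,053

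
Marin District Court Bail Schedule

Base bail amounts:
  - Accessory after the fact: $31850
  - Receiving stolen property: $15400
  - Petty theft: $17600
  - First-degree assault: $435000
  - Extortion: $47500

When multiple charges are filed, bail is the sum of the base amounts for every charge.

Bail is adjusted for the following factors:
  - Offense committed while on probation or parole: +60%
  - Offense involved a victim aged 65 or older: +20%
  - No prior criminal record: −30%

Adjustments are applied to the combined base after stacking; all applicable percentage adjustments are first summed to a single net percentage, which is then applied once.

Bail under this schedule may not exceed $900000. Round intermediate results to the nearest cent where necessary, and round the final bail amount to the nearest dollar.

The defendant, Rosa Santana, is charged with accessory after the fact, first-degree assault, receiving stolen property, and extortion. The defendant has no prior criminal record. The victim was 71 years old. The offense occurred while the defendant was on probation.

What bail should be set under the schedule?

$794625

Base amounts from the schedule: accessory after the fact $31850; first-degree assault $435000; receiving stolen property $15400; extortion $47500.
Stacking rule: sum of all bases. $31850 + $435000 + $15400 + $47500 = $529750.
Net percentage adjustment: +60% +20% −30% = +50%. $529750 × 1.5 = $794625.
$794625 is within the $900000 maximum.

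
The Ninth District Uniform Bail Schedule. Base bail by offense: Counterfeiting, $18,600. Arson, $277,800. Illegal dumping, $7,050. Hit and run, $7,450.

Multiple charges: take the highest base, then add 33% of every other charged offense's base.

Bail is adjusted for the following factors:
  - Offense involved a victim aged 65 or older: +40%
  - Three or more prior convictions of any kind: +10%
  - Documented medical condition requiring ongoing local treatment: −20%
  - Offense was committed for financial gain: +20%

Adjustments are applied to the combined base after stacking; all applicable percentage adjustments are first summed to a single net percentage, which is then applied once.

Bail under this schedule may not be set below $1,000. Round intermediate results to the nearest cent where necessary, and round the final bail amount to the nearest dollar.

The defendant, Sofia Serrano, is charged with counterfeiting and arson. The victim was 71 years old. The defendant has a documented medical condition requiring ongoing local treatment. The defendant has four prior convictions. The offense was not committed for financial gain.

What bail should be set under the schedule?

$369,119

Base amounts from the schedule: counterfeiting $18,600; arson $277,800.
Stacking rule: highest base plus 33% of each additional charge. Highest is arson at $277,800. Additional: $18,600 × 33% = $6,138. Combined base = $277,800 + $6,138 = $283,938.
Net percentage adjustment: +40% +10% −20% = +30%. $283,938 × 1.3 = $369,119.40.
$369,119.40 is at or above the $1,000 minimum.
Rounded to the nearest dollar: $369,119.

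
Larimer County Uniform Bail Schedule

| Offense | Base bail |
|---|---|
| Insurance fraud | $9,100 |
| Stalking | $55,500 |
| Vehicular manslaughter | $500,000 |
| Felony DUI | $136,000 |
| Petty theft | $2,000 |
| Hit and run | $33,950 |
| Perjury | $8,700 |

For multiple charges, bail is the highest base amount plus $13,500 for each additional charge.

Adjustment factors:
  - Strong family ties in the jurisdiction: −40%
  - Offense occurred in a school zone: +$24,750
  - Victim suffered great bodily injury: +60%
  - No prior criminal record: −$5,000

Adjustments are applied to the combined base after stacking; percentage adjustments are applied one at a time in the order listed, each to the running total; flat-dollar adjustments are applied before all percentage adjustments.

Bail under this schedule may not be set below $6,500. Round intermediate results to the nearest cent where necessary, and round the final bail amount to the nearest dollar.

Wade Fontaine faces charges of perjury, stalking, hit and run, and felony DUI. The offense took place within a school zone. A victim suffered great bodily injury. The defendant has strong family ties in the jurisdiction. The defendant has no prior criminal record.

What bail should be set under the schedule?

Base amounts from the schedule: perjury $8,700; stalking $55,500; hit and run $33,950; felony DUI $136,000.
Stacking rule: highest base plus $13,500 per additional charge. Highest is felony DUI at $136,000; 3 additional charges → +$40,500. Combined base = $176,500.
Offense occurred in a school zone (+$24,750 flat): $176,500 + $24,750 = $201,250.
No prior criminal record (−$5,000 flat): $201,250 − $5,000 = $196,250.
Strong family ties in the jurisdiction (−40%): $196,250 × 0.6 = $117,750.
Victim suffered great bodily injury (+60%): $117,750 × 1.6 = $188,400.
$188,400 is at or above the $6,500 minimum.

$188,400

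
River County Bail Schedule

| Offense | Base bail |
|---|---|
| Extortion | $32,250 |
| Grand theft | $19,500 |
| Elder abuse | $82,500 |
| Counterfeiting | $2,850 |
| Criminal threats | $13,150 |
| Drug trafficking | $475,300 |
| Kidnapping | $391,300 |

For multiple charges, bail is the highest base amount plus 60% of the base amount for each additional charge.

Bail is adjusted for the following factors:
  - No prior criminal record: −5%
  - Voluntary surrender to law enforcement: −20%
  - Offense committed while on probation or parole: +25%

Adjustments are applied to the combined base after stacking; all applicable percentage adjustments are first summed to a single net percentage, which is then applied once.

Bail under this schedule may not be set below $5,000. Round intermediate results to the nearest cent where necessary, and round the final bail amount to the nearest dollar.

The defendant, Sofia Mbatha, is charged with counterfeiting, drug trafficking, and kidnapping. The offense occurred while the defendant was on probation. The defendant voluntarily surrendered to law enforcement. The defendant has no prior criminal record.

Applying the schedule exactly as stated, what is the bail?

Base amounts from the schedule: counterfeiting $2,850; drug trafficking $475,300; kidnapping $391,300.
Stacking rule: highest base plus 60% of each additional charge. Highest is drug trafficking at $475,300. Additional: $2,850 × 60% = $1,710; $391,300 × 60% = $234,780. Combined base = $475,300 + $236,490 = $711,790.
Net percentage adjustment: −5% −20% +25% = +0%. $711,790 × 1 = $711,790.
$711,790 is at or above the $5,000 minimum.

$711,790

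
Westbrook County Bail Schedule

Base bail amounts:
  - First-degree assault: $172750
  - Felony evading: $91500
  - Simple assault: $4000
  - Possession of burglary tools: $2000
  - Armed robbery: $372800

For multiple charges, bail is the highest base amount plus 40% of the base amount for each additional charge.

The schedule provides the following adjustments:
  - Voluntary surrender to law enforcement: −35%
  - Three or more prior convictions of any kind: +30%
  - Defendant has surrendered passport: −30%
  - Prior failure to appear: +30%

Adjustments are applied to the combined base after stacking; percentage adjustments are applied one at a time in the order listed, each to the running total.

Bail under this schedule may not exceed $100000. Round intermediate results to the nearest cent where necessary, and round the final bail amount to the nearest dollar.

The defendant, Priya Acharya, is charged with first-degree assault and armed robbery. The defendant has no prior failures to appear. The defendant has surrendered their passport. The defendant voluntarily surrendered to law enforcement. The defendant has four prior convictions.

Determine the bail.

Base amounts from the schedule: first-degree assault $172750; armed robbery $372800.
Stacking rule: highest base plus 40% of each additional charge. Highest is armed robbery at $372800. Additional: $172750 × 40% = $69100. Combined base = $372800 + $69100 = $441900.
Voluntary surrender to law enforcement (−35%): $441900 × 0.65 = $287235.
Three or more prior convictions of any kind (+30%): $287235 × 1.3 = $373405.50.
Defendant has surrendered passport (−30%): $373405.50 × 0.7 = $261383.85.
Result $261383.85 exceeds the maximum of $100000; bail is capped at $100000.

$100000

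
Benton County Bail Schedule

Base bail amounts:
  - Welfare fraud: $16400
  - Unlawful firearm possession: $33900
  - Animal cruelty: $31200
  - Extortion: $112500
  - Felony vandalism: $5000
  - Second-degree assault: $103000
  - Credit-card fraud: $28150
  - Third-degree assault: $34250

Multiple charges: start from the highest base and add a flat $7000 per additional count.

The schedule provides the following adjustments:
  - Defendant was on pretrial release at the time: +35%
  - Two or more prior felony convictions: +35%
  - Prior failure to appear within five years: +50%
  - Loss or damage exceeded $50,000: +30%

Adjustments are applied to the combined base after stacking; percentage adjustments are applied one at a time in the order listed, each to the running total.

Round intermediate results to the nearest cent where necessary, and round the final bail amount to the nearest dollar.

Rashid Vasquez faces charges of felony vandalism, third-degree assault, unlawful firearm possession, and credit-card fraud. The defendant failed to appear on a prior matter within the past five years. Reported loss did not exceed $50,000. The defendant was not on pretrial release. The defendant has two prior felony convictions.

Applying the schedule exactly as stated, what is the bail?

Base amounts from the schedule: felony vandalism $5000; third-degree assault $34250; unlawful firearm possession $33900; credit-card fraud $28150.
Stacking rule: highest base plus $7000 per additional charge. Highest is third-degree assault at $34250; 3 additional charges → +$21000. Combined base = $55250.
Two or more prior felony convictions (+35%): $55250 × 1.35 = $74587.50.
Prior failure to appear within five years (+50%): $74587.50 × 1.5 = $111881.25.
Rounded to the nearest dollar: $111881.

$111881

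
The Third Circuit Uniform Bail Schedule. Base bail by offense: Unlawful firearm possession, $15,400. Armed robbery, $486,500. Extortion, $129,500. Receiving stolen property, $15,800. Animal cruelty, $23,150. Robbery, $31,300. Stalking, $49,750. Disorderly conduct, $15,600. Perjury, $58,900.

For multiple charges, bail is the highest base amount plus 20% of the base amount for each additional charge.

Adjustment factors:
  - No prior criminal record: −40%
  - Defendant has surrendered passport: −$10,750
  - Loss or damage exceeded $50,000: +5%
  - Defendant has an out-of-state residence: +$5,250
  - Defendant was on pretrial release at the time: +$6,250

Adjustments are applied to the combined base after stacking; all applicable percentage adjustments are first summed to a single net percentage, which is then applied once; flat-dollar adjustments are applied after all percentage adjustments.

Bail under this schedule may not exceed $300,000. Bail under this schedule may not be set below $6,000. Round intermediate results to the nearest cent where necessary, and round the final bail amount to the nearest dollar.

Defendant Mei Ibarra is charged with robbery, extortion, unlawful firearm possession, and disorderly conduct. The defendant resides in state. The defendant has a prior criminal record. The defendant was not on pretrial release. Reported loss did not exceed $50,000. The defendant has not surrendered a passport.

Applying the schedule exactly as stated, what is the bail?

Base amounts from the schedule: robbery $31,300; extortion $129,500; unlawful firearm possession $15,400; disorderly conduct $15,600.
Stacking rule: highest base plus 20% of each additional charge. Highest is extortion at $129,500. Additional: $31,300 × 20% = $6,260; $15,400 × 20% = $3,080; $15,600 × 20% = $3,120. Combined base = $129,500 + $12,460 = $141,960.
No adjustment factors apply to this defendant.
$141,960 is within the $300,000 maximum.
$141,960 is at or above the $6,000 minimum.

$141,960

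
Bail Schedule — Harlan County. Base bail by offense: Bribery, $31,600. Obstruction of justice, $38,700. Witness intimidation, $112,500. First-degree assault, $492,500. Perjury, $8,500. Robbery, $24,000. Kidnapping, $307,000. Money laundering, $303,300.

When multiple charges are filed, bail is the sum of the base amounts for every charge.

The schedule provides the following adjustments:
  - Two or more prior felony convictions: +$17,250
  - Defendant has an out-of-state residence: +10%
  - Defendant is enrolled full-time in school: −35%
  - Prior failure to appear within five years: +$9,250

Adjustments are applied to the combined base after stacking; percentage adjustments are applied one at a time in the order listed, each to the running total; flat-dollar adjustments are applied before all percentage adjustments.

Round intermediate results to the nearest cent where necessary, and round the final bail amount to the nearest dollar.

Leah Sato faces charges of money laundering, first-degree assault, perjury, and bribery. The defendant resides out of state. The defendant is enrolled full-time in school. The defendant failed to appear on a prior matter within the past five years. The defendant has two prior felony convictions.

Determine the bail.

$616,616

Base amounts from the schedule: money laundering $303,300; first-degree assault $492,500; perjury $8,500; bribery $31,600.
Stacking rule: sum of all bases. $303,300 + $492,500 + $8,500 + $31,600 = $835,900.
Two or more prior felony convictions (+$17,250 flat): $835,900 + $17,250 = $853,150.
Prior failure to appear within five years (+$9,250 flat): $853,150 + $9,250 = $862,400.
Defendant has an out-of-state residence (+10%): $862,400 × 1.1 = $948,640.
Defendant is enrolled full-time in school (−35%): $948,640 × 0.65 = $616,616.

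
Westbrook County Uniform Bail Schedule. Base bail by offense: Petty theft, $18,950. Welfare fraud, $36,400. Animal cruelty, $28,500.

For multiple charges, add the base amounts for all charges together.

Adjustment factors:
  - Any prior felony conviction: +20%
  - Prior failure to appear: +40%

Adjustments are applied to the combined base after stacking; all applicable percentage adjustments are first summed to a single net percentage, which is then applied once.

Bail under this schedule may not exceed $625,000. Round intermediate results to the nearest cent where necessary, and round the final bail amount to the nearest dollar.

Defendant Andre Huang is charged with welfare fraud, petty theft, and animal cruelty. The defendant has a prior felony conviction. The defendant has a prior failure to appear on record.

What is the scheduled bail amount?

$134,160

Base amounts from the schedule: welfare fraud $36,400; petty theft $18,950; animal cruelty $28,500.
Stacking rule: sum of all bases. $36,400 + $18,950 + $28,500 = $83,850.
Net percentage adjustment: +20% +40% = +60%. $83,850 × 1.6 = $134,160.
$134,160 is within the $625,000 maximum.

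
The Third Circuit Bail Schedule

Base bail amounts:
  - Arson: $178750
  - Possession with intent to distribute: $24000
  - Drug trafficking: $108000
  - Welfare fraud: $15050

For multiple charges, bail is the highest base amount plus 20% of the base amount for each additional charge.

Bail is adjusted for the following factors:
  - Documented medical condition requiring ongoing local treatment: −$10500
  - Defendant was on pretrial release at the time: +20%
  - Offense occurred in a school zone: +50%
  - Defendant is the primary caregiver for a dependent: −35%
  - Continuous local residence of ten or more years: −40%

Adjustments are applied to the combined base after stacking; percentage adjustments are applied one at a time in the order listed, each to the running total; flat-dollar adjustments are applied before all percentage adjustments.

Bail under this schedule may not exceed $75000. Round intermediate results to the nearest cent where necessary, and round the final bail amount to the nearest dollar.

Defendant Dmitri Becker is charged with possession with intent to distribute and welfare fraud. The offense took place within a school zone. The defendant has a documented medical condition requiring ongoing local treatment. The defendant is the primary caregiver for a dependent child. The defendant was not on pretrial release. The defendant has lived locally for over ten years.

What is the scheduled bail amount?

Base amounts from the schedule: possession with intent to distribute $24000; welfare fraud $15050.
Stacking rule: highest base plus 20% of each additional charge. Highest is possession with intent to distribute at $24000. Additional: $15050 × 20% = $3010. Combined base = $24000 + $3010 = $27010.
Documented medical condition requiring ongoing local treatment (−$10500 flat): $27010 − $10500 = $16510.
Offense occurred in a school zone (+50%): $16510 × 1.5 = $24765.
Defendant is the primary caregiver for a dependent (−35%): $24765 × 0.65 = $16097.25.
Continuous local residence of ten or more years (−40%): $16097.25 × 0.6 = $9658.35.
$9658.35 is within the $75000 maximum.
Rounded to the nearest dollar: $9658.

$9658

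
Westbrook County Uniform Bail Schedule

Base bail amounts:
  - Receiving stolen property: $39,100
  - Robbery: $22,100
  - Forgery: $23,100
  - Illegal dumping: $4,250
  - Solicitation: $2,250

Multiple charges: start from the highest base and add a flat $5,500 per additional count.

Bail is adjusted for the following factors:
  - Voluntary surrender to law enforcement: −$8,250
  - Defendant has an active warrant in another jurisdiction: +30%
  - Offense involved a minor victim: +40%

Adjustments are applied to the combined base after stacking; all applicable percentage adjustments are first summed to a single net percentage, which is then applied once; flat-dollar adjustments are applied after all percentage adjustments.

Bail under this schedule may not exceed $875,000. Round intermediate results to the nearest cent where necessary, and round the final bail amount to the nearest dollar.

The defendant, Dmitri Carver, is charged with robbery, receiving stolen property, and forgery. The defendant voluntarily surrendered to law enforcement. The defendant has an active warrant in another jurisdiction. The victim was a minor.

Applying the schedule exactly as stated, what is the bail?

Base amounts from the schedule: robbery $22,100; receiving stolen property $39,100; forgery $23,100.
Stacking rule: highest base plus $5,500 per additional charge. Highest is receiving stolen property at $39,100; 2 additional charges → +$11,000. Combined base = $50,100.
Net percentage adjustment: +30% +40% = +70%. $50,100 × 1.7 = $85,170.
Voluntary surrender to law enforcement (−$8,250 flat): $85,170 − $8,250 = $76,920.
$76,920 is within the $875,000 maximum.

$76,920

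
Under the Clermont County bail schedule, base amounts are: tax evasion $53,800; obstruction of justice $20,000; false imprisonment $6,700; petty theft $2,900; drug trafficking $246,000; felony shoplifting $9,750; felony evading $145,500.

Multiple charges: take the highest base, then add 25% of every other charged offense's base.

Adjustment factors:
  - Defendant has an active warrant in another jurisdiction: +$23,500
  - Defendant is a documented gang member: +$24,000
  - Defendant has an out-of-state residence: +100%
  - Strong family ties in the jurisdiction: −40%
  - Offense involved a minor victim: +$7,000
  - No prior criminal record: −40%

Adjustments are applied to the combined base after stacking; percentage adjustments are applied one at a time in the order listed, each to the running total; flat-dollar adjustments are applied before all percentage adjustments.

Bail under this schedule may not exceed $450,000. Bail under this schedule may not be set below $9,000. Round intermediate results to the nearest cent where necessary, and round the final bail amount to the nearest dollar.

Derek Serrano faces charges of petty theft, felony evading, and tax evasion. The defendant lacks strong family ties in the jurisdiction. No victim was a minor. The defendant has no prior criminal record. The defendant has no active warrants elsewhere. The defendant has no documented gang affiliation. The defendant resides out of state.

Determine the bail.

$191,610

Base amounts from the schedule: petty theft $2,900; felony evading $145,500; tax evasion $53,800.
Stacking rule: highest base plus 25% of each additional charge. Highest is felony evading at $145,500. Additional: $2,900 × 25% = $725; $53,800 × 25% = $13,450. Combined base = $145,500 + $14,175 = $159,675.
Defendant has an out-of-state residence (+100%): $159,675 × 2 = $319,350.
No prior criminal record (−40%): $319,350 × 0.6 = $191,610.
$191,610 is within the $450,000 maximum.
$191,610 is at or above the $9,000 minimum.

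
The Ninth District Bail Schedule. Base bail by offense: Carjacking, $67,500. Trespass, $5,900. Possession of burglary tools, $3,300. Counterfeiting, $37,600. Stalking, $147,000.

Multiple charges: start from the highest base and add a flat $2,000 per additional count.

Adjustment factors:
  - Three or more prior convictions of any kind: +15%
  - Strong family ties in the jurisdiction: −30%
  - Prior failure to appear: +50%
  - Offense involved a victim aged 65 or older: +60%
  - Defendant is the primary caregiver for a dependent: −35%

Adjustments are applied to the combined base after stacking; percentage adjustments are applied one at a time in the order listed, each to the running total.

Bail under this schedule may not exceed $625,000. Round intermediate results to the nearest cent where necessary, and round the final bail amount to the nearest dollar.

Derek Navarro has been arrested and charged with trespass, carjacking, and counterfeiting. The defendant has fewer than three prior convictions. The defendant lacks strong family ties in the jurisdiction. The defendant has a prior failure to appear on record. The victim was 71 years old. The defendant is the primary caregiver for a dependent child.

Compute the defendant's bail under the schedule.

$111,540

Base amounts from the schedule: trespass $5,900; carjacking $67,500; counterfeiting $37,600.
Stacking rule: highest base plus $2,000 per additional charge. Highest is carjacking at $67,500; 2 additional charges → +$4,000. Combined base = $71,500.
Prior failure to appear (+50%): $71,500 × 1.5 = $107,250.
Offense involved a victim aged 65 or older (+60%): $107,250 × 1.6 = $171,600.
Defendant is the primary caregiver for a dependent (−35%): $171,600 × 0.65 = $111,540.
$111,540 is within the $625,000 maximum.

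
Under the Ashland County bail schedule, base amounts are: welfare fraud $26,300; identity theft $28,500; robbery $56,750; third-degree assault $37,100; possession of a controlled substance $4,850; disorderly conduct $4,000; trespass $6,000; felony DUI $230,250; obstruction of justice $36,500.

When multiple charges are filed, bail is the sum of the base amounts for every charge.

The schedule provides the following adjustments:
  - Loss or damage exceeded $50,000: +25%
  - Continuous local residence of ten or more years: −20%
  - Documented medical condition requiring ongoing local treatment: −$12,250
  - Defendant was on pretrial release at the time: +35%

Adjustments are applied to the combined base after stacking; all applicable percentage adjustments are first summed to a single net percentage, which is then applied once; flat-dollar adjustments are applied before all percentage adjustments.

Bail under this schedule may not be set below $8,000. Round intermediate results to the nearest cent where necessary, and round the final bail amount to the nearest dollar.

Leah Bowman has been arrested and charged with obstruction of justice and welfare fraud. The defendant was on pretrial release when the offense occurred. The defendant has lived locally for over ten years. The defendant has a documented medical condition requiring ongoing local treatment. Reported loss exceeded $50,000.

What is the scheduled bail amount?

Base amounts from the schedule: obstruction of justice $36,500; welfare fraud $26,300.
Stacking rule: sum of all bases. $36,500 + $26,300 = $62,800.
Documented medical condition requiring ongoing local treatment (−$12,250 flat): $62,800 − $12,250 = $50,550.
Net percentage adjustment: +25% −20% +35% = +40%. $50,550 × 1.4 = $70,770.
$70,770 is at or above the $8,000 minimum.

$70,770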